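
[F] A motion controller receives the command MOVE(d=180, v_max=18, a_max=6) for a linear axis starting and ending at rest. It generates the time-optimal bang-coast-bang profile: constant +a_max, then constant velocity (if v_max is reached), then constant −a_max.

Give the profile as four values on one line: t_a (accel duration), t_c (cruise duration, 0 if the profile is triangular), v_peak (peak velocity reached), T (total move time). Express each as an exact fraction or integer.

(v_max)²/a_max = 18²/6 = 54
180 ≥ 54 so v_max reached
t_a = 18/6 = 3; v_peak = 18
d_cruise = 180 − 54 = 126; t_c = 126/18 = 7
T = 2·3 + 7 = 13

t_a=3 t_c=7 v_peak=18 T=13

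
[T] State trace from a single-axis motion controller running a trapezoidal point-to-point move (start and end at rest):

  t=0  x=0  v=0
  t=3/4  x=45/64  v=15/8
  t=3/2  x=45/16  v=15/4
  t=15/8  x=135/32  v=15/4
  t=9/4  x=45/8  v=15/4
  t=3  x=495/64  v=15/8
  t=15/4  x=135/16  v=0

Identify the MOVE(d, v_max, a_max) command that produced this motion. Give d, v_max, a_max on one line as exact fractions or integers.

d=135/16 v_max=15/4 a_max=5/2

final state: t=15/4, x=135/16, v=0 → d = 135/16
a_max = (15/8−0)/(3/4−0) = 5/2
max v = 15/4 over t∈[3/2,9/4] → v_max = 15/4
check: 15/4·(3/2+3/4) = 135/16 ✓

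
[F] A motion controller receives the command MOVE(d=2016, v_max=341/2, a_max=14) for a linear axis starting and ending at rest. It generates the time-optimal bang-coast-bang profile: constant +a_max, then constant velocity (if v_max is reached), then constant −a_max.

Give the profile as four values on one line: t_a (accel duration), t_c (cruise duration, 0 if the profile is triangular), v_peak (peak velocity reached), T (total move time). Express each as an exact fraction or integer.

v_max²/a_max = (341/2)²/14 = 116281/56
2016 < 116281/56 ⇒ no cruise
v_peak = √(2016·14) = √28224 = 168
t_a = 168/14 = 12; t_c = 0
T = 2·12 = 24

t_a=12 t_c=0 v_peak=168 T=24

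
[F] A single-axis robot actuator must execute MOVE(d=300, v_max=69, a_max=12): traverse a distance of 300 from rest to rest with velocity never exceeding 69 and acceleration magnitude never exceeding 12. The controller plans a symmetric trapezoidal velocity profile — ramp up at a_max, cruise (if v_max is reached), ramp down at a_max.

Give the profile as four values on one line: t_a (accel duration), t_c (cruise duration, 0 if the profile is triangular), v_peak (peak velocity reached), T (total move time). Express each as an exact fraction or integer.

vₘ²/aₘ = 69²/12 = 1587/4
300 < 1587/4 ⇒ no cruise
v_peak = √(300·12) = √3600 = 60
t_a = 60/12 = 5; t_c = 0
T = 2·5 = 10

t_a=5 t_c=0 v_peak=60 T=10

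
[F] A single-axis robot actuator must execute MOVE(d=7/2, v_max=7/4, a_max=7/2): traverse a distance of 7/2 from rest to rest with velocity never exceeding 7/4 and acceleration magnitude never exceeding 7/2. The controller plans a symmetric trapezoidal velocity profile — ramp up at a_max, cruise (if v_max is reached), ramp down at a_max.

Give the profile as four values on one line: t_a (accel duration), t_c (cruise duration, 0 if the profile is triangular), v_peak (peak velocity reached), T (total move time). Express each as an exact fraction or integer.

v_max²/a_max = (7/4)²/(7/2) = 7/8
7/2 ≥ 7/8 ⇒ cruise phase
t_a = (7/4)/(7/2) = 1/2; v_peak = 7/4
d_cruise = 7/2 − 7/8 = 21/8; t_c = (21/8)/(7/4) = 3/2
T = 2·1/2 + 3/2 = 5/2

t_a=1/2 t_c=3/2 v_peak=7/4 T=5/2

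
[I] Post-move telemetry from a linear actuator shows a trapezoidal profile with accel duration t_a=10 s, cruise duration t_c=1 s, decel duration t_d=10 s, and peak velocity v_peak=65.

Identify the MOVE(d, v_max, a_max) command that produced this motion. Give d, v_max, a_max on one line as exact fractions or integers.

d=715 v_max=65 a_max=13/2

a_max = 65/10 = 13/2
d_a = ½·65·10 = 325; d_c = 65·1 = 65
d = 2·325 + 65 = 715
t_c = 1 > 0 so v_max = 65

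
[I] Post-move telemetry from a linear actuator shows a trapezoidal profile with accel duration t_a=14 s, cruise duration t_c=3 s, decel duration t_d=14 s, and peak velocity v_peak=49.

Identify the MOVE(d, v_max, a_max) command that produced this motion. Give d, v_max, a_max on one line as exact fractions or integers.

d=833 v_max=49 a_max=7/2

a_max = 49/14 = 7/2
d_a = ½·49·14 = 343; d_c = 49·3 = 147
d = 2·343 + 147 = 833
t_c = 3 > 0 → v_max = v_peak = 49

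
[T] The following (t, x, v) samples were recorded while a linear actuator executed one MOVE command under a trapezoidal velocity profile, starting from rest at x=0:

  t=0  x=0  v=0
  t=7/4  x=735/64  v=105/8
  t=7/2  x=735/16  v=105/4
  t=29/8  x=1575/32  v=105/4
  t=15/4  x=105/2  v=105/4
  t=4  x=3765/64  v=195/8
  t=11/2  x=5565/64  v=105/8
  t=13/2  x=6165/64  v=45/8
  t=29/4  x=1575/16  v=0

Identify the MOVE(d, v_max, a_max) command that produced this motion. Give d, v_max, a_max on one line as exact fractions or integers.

d=1575/16 v_max=105/4 a_max=15/2

final state: t=29/4, x=1575/16, v=0 → d = 1575/16
a_max = (105/8−0)/(7/4−0) = 15/2
max v = 105/4 over t∈[7/2,15/4] → v_max = 105/4
check: 105/4·(7/2+1/4) = 1575/16 ✓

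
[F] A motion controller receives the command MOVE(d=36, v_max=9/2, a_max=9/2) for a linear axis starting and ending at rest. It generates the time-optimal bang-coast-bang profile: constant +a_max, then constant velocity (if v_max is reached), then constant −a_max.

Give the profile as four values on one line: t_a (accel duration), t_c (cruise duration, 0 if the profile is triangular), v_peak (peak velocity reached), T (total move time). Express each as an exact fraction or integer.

t_a=1 t_c=7 v_peak=9/2 T=9

(v_max)²/a_max = (9/2)²/(9/2) = 9/2
36 ≥ 9/2 so v_max reached
t_a = (9/2)/(9/2) = 1; v_peak = 9/2
d_cruise = 36 − 9/2 = 63/2; t_c = (63/2)/(9/2) = 7
T = 2·1 + 7 = 9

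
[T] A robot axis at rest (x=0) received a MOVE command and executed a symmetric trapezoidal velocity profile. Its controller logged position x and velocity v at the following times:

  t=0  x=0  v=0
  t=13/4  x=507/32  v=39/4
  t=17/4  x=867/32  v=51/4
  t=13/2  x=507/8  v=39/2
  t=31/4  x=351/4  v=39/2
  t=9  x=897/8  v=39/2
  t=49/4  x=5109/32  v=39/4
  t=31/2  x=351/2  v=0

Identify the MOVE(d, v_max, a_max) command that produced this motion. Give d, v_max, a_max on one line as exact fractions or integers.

final state: t=31/2, x=351/2, v=0 → d = 351/2
a_max = (39/4−0)/(13/4−0) = 3
max v = 39/2 over t∈[13/2,9] → v_max = 39/2
check: 39/2·(13/2+5/2) = 351/2 ✓

d=351/2 v_max=39/2 a_max=3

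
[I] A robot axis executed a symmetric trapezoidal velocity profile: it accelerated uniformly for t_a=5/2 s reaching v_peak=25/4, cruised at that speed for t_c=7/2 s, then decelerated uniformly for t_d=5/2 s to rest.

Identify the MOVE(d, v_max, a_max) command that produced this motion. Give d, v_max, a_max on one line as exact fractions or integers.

a_max = (25/4)/(5/2) = 5/2
d_a = ½·25/4·5/2 = 125/16; d_c = 25/4·7/2 = 175/8
d = 2·125/16 + 175/8 = 75/2
t_c = 7/2 > 0 → v_max = v_peak = 25/4

d=75/2 v_max=25/4 a_max=5/2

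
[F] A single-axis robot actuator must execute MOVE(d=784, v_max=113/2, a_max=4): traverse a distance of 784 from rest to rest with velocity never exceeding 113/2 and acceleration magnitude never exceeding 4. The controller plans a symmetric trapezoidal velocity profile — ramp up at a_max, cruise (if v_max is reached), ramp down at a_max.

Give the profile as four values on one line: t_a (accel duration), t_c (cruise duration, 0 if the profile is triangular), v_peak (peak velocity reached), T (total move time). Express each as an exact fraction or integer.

vₘ²/aₘ = (113/2)²/4 = 12769/16
784 < 12769/16 ⇒ no cruise
v_peak = √(784·4) = √3136 = 56
t_a = 56/4 = 14; t_c = 0
T = 2·14 = 28

t_a=14 t_c=0 v_peak=56 T=28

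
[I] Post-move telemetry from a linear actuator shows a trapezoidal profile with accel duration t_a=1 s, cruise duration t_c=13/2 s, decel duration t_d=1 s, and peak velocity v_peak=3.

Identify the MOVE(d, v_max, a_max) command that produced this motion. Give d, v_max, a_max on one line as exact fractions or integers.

d=45/2 v_max=3 a_max=3

a_max = 3/1 = 3
d_a = ½·3·1 = 3/2; d_c = 3·13/2 = 39/2
d = 2·3/2 + 39/2 = 45/2
t_c = 13/2 > 0 ⇒ limit active, v_max = 3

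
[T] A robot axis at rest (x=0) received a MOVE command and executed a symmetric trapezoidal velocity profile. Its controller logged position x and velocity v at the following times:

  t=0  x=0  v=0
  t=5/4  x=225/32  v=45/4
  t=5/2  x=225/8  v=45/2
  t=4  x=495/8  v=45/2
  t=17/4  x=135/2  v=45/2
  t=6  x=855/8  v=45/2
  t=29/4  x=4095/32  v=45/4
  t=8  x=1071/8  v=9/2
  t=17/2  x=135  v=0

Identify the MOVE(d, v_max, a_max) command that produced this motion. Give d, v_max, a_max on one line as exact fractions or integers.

final state: t=17/2, x=135, v=0 → d = 135
a_max = (45/4−0)/(5/4−0) = 9
max v = 45/2 over t∈[5/2,6] → v_max = 45/2
check: 45/2·(5/2+7/2) = 135 ✓

d=135 v_max=45/2 a_max=9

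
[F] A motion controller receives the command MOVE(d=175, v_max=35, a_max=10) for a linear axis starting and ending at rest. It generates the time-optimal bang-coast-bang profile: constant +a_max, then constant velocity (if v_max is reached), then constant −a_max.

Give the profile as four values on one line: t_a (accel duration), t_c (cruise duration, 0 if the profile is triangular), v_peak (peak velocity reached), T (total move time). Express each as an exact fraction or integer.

t_a=7/2 t_c=3/2 v_peak=35 T=17/2

vₘ²/aₘ = 35²/10 = 245/2
175 ≥ 245/2 → trapezoidal
t_a = 35/10 = 7/2; v_peak = 35
d_cruise = 175 − 245/2 = 105/2; t_c = (105/2)/35 = 3/2
T = 2·7/2 + 3/2 = 17/2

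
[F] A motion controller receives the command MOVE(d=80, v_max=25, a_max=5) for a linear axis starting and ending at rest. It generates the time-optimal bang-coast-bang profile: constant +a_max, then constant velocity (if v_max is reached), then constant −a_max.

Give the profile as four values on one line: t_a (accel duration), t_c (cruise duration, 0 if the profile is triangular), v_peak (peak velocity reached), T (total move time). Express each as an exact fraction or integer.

t_a=4 t_c=0 v_peak=20 T=8

(v_max)²/a_max = 25²/5 = 125
80 < 125 → triangular
v_peak = √(80·5) = √400 = 20
t_a = 20/5 = 4; t_c = 0
T = 2·4 = 8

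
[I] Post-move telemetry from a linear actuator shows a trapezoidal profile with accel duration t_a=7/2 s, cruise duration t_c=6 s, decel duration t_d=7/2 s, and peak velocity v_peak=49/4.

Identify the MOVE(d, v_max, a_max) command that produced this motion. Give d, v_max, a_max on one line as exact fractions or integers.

a_max = (49/4)/(7/2) = 7/2
d_a = ½·49/4·7/2 = 343/16; d_c = 49/4·6 = 147/2
d = 2·343/16 + 147/2 = 931/8
t_c = 6 > 0 → v_max = v_peak = 49/4

d=931/8 v_max=49/4 a_max=7/2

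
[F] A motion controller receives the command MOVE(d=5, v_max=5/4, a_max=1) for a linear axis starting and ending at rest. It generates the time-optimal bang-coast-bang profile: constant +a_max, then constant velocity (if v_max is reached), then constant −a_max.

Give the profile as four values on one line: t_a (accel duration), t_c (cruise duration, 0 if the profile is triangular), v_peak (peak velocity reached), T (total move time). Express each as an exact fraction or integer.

(v_max)²/a_max = (5/4)²/1 = 25/16
5 ≥ 25/16 ⇒ cruise phase
t_a = (5/4)/1 = 5/4; v_peak = 5/4
d_cruise = 5 − 25/16 = 55/16; t_c = (55/16)/(5/4) = 11/4
T = 2·5/4 + 11/4 = 21/4

t_a=5/4 t_c=11/4 v_peak=5/4 T=21/4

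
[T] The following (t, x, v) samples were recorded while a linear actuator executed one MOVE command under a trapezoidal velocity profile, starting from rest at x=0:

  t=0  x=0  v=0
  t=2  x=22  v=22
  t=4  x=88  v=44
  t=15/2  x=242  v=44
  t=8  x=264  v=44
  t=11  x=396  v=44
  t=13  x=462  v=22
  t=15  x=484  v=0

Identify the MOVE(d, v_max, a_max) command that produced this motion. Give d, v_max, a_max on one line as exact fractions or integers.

d=484 v_max=44 a_max=11

final state: t=15, x=484, v=0 → d = 484
a_max = (22−0)/(2−0) = 11
max v = 44 over t∈[4,11] → v_max = 44
check: 44·(4+7) = 484 ✓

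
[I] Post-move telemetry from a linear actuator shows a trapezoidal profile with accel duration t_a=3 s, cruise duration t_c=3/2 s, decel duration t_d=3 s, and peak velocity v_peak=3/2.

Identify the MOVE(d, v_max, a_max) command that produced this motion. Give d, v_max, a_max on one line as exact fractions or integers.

d=27/4 v_max=3/2 a_max=1/2

a_max = (3/2)/3 = 1/2
d_a = ½·3/2·3 = 9/4; d_c = 3/2·3/2 = 9/4
d = 2·9/4 + 9/4 = 27/4
t_c = 3/2 > 0 ⇒ limit active, v_max = 3/2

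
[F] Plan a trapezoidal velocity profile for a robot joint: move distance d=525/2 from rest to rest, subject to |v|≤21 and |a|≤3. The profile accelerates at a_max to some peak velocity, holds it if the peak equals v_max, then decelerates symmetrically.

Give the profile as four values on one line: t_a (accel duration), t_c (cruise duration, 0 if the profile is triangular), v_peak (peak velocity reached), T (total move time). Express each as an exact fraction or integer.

t_a=7 t_c=11/2 v_peak=21 T=39/2

(v_max)²/a_max = 21²/3 = 147
525/2 ≥ 147 → trapezoidal
t_a = 21/3 = 7; v_peak = 21
d_cruise = 525/2 − 147 = 231/2; t_c = (231/2)/21 = 11/2
T = 2·7 + 11/2 = 39/2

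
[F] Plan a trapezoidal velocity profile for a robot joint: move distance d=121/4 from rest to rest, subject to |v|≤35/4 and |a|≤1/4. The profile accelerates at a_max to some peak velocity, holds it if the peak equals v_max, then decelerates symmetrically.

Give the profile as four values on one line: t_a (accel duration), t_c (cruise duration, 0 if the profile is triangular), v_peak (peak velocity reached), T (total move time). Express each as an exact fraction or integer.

t_a=11 t_c=0 v_peak=11/4 T=22

(v_max)²/a_max = (35/4)²/(1/4) = 1225/4
121/4 < 1225/4 so t_c = 0
v_peak = √(121/4·1/4) = √(121/16) = 11/4
t_a = (11/4)/(1/4) = 11; t_c = 0
T = 2·11 = 22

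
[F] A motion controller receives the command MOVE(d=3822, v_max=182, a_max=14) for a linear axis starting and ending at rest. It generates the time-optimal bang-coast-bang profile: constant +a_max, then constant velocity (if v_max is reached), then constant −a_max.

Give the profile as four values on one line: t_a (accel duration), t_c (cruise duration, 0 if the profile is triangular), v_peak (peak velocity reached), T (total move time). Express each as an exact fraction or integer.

t_a=13 t_c=8 v_peak=182 T=34

v_max²/a_max = 182²/14 = 2366
3822 ≥ 2366 → trapezoidal
t_a = 182/14 = 13; v_peak = 182
d_cruise = 3822 − 2366 = 1456; t_c = 1456/182 = 8
T = 2·13 + 8 = 34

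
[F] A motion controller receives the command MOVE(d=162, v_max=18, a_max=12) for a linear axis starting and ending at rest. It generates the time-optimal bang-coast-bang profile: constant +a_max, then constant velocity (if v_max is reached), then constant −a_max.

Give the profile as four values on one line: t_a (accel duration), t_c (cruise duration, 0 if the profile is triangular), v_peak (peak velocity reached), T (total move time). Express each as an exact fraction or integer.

t_a=3/2 t_c=15/2 v_peak=18 T=21/2

(v_max)²/a_max = 18²/12 = 27
162 ≥ 27 → trapezoidal
t_a = 18/12 = 3/2; v_peak = 18
d_cruise = 162 − 27 = 135; t_c = 135/18 = 15/2
T = 2·3/2 + 15/2 = 21/2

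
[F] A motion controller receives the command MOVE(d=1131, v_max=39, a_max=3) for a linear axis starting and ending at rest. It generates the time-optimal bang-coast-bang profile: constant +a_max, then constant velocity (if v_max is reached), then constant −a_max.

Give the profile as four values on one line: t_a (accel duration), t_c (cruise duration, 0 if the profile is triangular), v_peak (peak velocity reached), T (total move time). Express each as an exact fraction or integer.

vₘ²/aₘ = 39²/3 = 507
1131 ≥ 507 ⇒ cruise phase
t_a = 39/3 = 13; v_peak = 39
d_cruise = 1131 − 507 = 624; t_c = 624/39 = 16
T = 2·13 + 16 = 42

t_a=13 t_c=16 v_peak=39 T=42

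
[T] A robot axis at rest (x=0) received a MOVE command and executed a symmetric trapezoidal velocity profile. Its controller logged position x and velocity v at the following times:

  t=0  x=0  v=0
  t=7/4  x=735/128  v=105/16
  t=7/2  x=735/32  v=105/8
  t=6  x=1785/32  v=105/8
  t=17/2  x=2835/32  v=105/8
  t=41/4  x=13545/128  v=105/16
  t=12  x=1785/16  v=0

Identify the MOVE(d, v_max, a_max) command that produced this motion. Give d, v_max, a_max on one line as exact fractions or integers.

final state: t=12, x=1785/16, v=0 → d = 1785/16
a_max = (105/16−0)/(7/4−0) = 15/4
max v = 105/8 over t∈[7/2,17/2] → v_max = 105/8
check: 105/8·(7/2+5) = 1785/16 ✓

d=1785/16 v_max=105/8 a_max=15/4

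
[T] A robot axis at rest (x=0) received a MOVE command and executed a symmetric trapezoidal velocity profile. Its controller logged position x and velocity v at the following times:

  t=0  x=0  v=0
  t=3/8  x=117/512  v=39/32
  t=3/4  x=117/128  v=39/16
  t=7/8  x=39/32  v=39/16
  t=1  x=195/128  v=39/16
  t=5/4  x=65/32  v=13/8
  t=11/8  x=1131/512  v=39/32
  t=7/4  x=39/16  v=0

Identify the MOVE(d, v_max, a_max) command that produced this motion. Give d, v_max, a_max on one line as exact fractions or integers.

d=39/16 v_max=39/16 a_max=13/4

final state: t=7/4, x=39/16, v=0 → d = 39/16
a_max = (39/32−0)/(3/8−0) = 13/4
max v = 39/16 over t∈[3/4,1] → v_max = 39/16
check: 39/16·(3/4+1/4) = 39/16 ✓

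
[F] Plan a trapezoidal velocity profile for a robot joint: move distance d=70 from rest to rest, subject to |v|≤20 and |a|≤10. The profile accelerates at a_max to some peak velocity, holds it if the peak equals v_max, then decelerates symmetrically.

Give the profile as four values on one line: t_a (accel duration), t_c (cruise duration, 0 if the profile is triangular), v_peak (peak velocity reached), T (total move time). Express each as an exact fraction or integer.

t_a=2 t_c=3/2 v_peak=20 T=11/2

(v_max)²/a_max = 20²/10 = 40
70 ≥ 40 so v_max reached
t_a = 20/10 = 2; v_peak = 20
d_cruise = 70 − 40 = 30; t_c = 30/20 = 3/2
T = 2·2 + 3/2 = 11/2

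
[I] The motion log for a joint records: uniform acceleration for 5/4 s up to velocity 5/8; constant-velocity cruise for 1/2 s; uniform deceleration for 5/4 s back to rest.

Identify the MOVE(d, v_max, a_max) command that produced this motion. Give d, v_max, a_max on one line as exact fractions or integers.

a_max = (5/8)/(5/4) = 1/2
d_a = ½·5/8·5/4 = 25/64; d_c = 5/8·1/2 = 5/16
d = 2·25/64 + 5/16 = 35/32
t_c = 1/2 > 0 ⇒ limit active, v_max = 5/8

d=35/32 v_max=5/8 a_max=1/2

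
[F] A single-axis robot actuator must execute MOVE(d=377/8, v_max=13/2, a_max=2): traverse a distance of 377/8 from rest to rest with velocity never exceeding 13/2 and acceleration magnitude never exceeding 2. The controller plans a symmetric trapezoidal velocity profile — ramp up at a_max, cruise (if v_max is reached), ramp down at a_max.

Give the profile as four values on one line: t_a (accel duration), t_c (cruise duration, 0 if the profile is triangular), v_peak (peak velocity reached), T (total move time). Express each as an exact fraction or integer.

(v_max)²/a_max = (13/2)²/2 = 169/8
377/8 ≥ 169/8 → trapezoidal
t_a = (13/2)/2 = 13/4; v_peak = 13/2
d_cruise = 377/8 − 169/8 = 26; t_c = 26/(13/2) = 4
T = 2·13/4 + 4 = 21/2

t_a=13/4 t_c=4 v_peak=13/2 T=21/2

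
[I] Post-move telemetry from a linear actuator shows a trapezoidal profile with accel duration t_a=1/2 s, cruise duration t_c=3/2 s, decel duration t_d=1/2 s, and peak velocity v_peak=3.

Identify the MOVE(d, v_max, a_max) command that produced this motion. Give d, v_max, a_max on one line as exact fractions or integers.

d=6 v_max=3 a_max=6

a_max = 3/(1/2) = 6
d_a = ½·3·1/2 = 3/4; d_c = 3·3/2 = 9/2
d = 2·3/4 + 9/2 = 6
t_c = 3/2 > 0 → v_max = v_peak = 3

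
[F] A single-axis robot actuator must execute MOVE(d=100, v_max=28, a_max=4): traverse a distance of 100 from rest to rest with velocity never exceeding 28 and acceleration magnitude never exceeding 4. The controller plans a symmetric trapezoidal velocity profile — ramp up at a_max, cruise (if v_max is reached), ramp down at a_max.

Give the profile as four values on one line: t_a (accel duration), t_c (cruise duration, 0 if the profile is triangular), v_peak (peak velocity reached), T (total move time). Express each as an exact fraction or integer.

t_a=5 t_c=0 v_peak=20 T=10

(v_max)²/a_max = 28²/4 = 196
100 < 196 ⇒ no cruise
v_peak = √(100·4) = √400 = 20
t_a = 20/4 = 5; t_c = 0
T = 2·5 = 10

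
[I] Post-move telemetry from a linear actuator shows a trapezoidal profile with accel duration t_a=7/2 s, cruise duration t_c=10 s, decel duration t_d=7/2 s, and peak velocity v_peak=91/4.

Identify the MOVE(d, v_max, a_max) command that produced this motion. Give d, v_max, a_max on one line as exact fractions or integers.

d=2457/8 v_max=91/4 a_max=13/2

a_max = (91/4)/(7/2) = 13/2
d_a = ½·91/4·7/2 = 637/16; d_c = 91/4·10 = 455/2
d = 2·637/16 + 455/2 = 2457/8
t_c = 10 > 0 → v_max = v_peak = 91/4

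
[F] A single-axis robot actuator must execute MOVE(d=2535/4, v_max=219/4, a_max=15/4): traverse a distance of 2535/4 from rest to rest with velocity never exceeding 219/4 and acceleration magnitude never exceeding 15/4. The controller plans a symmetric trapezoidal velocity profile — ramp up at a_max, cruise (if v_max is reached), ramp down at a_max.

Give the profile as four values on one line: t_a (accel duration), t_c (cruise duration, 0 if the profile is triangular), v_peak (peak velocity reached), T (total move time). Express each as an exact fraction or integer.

t_a=13 t_c=0 v_peak=195/4 T=26

v_max²/a_max = (219/4)²/(15/4) = 15987/20
2535/4 < 15987/20 ⇒ no cruise
v_peak = √(2535/4·15/4) = √(38025/16) = 195/4
t_a = (195/4)/(15/4) = 13; t_c = 0
T = 2·13 = 26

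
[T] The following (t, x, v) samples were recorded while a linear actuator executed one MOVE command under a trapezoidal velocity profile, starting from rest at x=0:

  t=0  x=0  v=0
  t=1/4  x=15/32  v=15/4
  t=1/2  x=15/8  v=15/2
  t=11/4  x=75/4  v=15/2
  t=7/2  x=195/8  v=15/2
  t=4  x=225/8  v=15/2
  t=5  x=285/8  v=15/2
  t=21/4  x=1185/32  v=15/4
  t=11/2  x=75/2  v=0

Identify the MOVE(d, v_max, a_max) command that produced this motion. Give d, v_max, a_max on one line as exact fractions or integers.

final state: t=11/2, x=75/2, v=0 → d = 75/2
a_max = (15/4−0)/(1/4−0) = 15
max v = 15/2 over t∈[1/2,5] → v_max = 15/2
check: 15/2·(1/2+9/2) = 75/2 ✓

d=75/2 v_max=15/2 a_max=15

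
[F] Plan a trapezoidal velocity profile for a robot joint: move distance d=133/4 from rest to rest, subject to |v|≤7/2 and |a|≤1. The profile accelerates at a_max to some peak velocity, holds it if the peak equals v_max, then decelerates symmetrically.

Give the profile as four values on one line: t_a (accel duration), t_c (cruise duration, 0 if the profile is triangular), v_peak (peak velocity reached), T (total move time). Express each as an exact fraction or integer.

(v_max)²/a_max = (7/2)²/1 = 49/4
133/4 ≥ 49/4 so v_max reached
t_a = (7/2)/1 = 7/2; v_peak = 7/2
d_cruise = 133/4 − 49/4 = 21; t_c = 21/(7/2) = 6
T = 2·7/2 + 6 = 13

t_a=7/2 t_c=6 v_peak=7/2 T=13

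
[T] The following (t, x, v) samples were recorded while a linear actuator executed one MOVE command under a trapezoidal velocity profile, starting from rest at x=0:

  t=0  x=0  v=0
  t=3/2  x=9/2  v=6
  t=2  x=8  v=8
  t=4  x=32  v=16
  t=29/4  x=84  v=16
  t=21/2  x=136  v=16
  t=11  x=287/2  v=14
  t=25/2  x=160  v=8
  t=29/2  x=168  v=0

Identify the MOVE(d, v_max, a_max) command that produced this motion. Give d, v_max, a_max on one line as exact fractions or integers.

d=168 v_max=16 a_max=4

final state: t=29/2, x=168, v=0 → d = 168
a_max = (6−0)/(3/2−0) = 4
max v = 16 over t∈[4,21/2] → v_max = 16
check: 16·(4+13/2) = 168 ✓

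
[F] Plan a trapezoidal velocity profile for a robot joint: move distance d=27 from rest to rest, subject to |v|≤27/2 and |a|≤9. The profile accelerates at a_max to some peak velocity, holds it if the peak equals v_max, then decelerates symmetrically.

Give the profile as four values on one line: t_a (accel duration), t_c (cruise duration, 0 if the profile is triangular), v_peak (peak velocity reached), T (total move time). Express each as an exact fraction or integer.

t_a=3/2 t_c=1/2 v_peak=27/2 T=7/2

v_max²/a_max = (27/2)²/9 = 81/4
27 ≥ 81/4 ⇒ cruise phase
t_a = (27/2)/9 = 3/2; v_peak = 27/2
d_cruise = 27 − 81/4 = 27/4; t_c = (27/4)/(27/2) = 1/2
T = 2·3/2 + 1/2 = 7/2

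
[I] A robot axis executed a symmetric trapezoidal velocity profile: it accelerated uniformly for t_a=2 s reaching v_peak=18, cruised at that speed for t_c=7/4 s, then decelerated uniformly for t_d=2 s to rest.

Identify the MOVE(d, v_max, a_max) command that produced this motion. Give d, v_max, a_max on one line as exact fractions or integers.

d=135/2 v_max=18 a_max=9

a_max = 18/2 = 9
d_a = ½·18·2 = 18; d_c = 18·7/4 = 63/2
d = 2·18 + 63/2 = 135/2
t_c = 7/4 > 0 ⇒ limit active, v_max = 18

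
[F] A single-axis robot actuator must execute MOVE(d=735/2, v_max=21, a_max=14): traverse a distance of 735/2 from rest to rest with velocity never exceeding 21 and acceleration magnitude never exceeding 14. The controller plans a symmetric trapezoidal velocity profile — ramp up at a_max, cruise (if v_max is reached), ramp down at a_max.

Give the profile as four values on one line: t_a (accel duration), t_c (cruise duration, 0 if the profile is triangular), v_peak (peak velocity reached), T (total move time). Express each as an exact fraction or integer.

t_a=3/2 t_c=16 v_peak=21 T=19

v_max²/a_max = 21²/14 = 63/2
735/2 ≥ 63/2 → trapezoidal
t_a = 21/14 = 3/2; v_peak = 21
d_cruise = 735/2 − 63/2 = 336; t_c = 336/21 = 16
T = 2·3/2 + 16 = 19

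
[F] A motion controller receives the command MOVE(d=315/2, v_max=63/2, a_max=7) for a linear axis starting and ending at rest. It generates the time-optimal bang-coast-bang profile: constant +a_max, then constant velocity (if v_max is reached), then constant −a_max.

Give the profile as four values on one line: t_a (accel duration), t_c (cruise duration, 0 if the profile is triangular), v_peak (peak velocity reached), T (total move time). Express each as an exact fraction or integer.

t_a=9/2 t_c=1/2 v_peak=63/2 T=19/2

v_max²/a_max = (63/2)²/7 = 567/4
315/2 ≥ 567/4 so v_max reached
t_a = (63/2)/7 = 9/2; v_peak = 63/2
d_cruise = 315/2 − 567/4 = 63/4; t_c = (63/4)/(63/2) = 1/2
T = 2·9/2 + 1/2 = 19/2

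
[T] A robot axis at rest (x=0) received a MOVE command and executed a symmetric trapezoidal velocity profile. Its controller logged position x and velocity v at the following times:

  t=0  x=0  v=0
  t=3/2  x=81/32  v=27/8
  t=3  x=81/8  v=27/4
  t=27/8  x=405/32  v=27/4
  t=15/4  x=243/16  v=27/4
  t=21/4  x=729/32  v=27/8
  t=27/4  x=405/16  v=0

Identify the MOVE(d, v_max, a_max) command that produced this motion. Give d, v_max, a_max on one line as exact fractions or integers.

d=405/16 v_max=27/4 a_max=9/4

final state: t=27/4, x=405/16, v=0 → d = 405/16
a_max = (27/8−0)/(3/2−0) = 9/4
max v = 27/4 over t∈[3,15/4] → v_max = 27/4
check: 27/4·(3+3/4) = 405/16 ✓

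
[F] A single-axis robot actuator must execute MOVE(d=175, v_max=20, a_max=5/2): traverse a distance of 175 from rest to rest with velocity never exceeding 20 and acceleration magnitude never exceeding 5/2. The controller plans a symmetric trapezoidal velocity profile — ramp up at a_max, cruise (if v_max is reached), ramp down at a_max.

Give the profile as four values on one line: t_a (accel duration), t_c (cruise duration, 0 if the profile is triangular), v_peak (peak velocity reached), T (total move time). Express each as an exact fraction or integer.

t_a=8 t_c=3/4 v_peak=20 T=67/4

(v_max)²/a_max = 20²/(5/2) = 160
175 ≥ 160 → trapezoidal
t_a = 20/(5/2) = 8; v_peak = 20
d_cruise = 175 − 160 = 15; t_c = 15/20 = 3/4
T = 2·8 + 3/4 = 67/4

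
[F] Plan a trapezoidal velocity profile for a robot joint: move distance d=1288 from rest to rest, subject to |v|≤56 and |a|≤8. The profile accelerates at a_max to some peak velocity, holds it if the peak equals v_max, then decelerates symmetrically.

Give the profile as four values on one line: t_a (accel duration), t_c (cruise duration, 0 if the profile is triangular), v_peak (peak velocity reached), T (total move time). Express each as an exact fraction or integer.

vₘ²/aₘ = 56²/8 = 392
1288 ≥ 392 ⇒ cruise phase
t_a = 56/8 = 7; v_peak = 56
d_cruise = 1288 − 392 = 896; t_c = 896/56 = 16
T = 2·7 + 16 = 30

t_a=7 t_c=16 v_peak=56 T=30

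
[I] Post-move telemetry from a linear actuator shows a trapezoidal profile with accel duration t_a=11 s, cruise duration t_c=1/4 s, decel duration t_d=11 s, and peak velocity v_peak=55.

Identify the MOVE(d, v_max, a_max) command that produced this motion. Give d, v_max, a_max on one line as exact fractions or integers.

d=2475/4 v_max=55 a_max=5

a_max = 55/11 = 5
d_a = ½·55·11 = 605/2; d_c = 55·1/4 = 55/4
d = 2·605/2 + 55/4 = 2475/4
t_c = 1/4 > 0 so v_max = 55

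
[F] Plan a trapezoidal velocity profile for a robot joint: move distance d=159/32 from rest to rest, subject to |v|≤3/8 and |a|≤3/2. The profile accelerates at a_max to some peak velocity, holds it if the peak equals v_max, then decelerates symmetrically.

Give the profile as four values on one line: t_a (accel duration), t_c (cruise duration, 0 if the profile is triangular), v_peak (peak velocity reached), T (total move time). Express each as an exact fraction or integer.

t_a=1/4 t_c=13 v_peak=3/8 T=27/2

v_max²/a_max = (3/8)²/(3/2) = 3/32
159/32 ≥ 3/32 so v_max reached
t_a = (3/8)/(3/2) = 1/4; v_peak = 3/8
d_cruise = 159/32 − 3/32 = 39/8; t_c = (39/8)/(3/8) = 13
T = 2·1/4 + 13 = 27/2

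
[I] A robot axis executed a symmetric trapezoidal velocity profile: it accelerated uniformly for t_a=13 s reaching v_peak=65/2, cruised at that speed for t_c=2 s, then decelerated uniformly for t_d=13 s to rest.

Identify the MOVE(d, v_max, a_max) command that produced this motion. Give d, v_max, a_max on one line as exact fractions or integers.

a_max = (65/2)/13 = 5/2
d_a = ½·65/2·13 = 845/4; d_c = 65/2·2 = 65
d = 2·845/4 + 65 = 975/2
t_c = 2 > 0 so v_max = 65/2

d=975/2 v_max=65/2 a_max=5/2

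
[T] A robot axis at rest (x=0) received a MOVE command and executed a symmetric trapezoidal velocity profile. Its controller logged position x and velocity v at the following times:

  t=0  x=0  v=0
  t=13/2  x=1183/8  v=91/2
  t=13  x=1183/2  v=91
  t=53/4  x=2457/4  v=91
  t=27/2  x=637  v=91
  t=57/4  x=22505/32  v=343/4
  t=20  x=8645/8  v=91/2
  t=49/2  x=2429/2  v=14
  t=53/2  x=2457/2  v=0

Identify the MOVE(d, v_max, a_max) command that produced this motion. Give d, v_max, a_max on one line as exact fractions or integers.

final state: t=53/2, x=2457/2, v=0 → d = 2457/2
a_max = (91/2−0)/(13/2−0) = 7
max v = 91 over t∈[13,27/2] → v_max = 91
check: 91·(13+1/2) = 2457/2 ✓

d=2457/2 v_max=91 a_max=7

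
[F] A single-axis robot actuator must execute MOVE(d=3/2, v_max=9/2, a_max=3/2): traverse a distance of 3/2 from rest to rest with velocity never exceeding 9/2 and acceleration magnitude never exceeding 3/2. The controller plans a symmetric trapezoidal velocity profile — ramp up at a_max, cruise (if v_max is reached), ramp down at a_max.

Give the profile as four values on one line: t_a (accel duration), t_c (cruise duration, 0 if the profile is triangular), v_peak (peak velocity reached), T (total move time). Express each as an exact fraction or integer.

t_a=1 t_c=0 v_peak=3/2 T=2

v_max²/a_max = (9/2)²/(3/2) = 27/2
3/2 < 27/2 → triangular
v_peak = √(3/2·3/2) = √(9/4) = 3/2
t_a = (3/2)/(3/2) = 1; t_c = 0
T = 2·1 = 2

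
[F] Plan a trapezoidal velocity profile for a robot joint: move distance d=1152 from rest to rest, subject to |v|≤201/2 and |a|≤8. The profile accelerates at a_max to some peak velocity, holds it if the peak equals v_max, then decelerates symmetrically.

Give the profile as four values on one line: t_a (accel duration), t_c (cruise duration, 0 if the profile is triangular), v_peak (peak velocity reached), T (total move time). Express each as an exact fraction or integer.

t_a=12 t_c=0 v_peak=96 T=24

vₘ²/aₘ = (201/2)²/8 = 40401/32
1152 < 40401/32 → triangular
v_peak = √(1152·8) = √9216 = 96
t_a = 96/8 = 12; t_c = 0
T = 2·12 = 24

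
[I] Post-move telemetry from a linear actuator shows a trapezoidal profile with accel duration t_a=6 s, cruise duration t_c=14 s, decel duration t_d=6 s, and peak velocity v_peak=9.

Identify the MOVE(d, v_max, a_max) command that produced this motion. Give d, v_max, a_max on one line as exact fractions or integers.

a_max = 9/6 = 3/2
d_a = ½·9·6 = 27; d_c = 9·14 = 126
d = 2·27 + 126 = 180
t_c = 14 > 0 ⇒ limit active, v_max = 9

d=180 v_max=9 a_max=3/2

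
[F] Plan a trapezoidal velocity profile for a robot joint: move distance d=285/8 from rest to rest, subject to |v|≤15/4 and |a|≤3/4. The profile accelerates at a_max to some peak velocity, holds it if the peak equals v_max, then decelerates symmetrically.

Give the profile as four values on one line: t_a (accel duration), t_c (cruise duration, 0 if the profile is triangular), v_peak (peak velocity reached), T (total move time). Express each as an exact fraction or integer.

t_a=5 t_c=9/2 v_peak=15/4 T=29/2

v_max²/a_max = (15/4)²/(3/4) = 75/4
285/8 ≥ 75/4 ⇒ cruise phase
t_a = (15/4)/(3/4) = 5; v_peak = 15/4
d_cruise = 285/8 − 75/4 = 135/8; t_c = (135/8)/(15/4) = 9/2
T = 2·5 + 9/2 = 29/2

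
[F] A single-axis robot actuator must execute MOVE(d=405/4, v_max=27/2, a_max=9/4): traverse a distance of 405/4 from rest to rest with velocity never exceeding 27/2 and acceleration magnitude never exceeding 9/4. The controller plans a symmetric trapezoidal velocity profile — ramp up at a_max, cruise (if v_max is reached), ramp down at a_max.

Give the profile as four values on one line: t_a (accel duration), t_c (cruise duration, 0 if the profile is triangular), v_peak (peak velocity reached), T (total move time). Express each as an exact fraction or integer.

vₘ²/aₘ = (27/2)²/(9/4) = 81
405/4 ≥ 81 ⇒ cruise phase
t_a = (27/2)/(9/4) = 6; v_peak = 27/2
d_cruise = 405/4 − 81 = 81/4; t_c = (81/4)/(27/2) = 3/2
T = 2·6 + 3/2 = 27/2

t_a=6 t_c=3/2 v_peak=27/2 T=27/2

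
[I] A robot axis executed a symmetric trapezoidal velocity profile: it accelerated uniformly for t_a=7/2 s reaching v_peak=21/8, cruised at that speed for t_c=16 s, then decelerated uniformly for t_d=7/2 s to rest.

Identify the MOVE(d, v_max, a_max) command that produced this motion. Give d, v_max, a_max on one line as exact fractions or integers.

d=819/16 v_max=21/8 a_max=3/4

a_max = (21/8)/(7/2) = 3/4
d_a = ½·21/8·7/2 = 147/32; d_c = 21/8·16 = 42
d = 2·147/32 + 42 = 819/16
t_c = 16 > 0 → v_max = v_peak = 21/8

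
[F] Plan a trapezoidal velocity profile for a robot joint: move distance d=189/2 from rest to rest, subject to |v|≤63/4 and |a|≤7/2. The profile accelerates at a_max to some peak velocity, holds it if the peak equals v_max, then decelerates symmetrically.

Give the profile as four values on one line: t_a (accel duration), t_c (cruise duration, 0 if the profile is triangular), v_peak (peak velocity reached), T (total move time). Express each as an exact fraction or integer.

v_max²/a_max = (63/4)²/(7/2) = 567/8
189/2 ≥ 567/8 → trapezoidal
t_a = (63/4)/(7/2) = 9/2; v_peak = 63/4
d_cruise = 189/2 − 567/8 = 189/8; t_c = (189/8)/(63/4) = 3/2
T = 2·9/2 + 3/2 = 21/2

t_a=9/2 t_c=3/2 v_peak=63/4 T=21/2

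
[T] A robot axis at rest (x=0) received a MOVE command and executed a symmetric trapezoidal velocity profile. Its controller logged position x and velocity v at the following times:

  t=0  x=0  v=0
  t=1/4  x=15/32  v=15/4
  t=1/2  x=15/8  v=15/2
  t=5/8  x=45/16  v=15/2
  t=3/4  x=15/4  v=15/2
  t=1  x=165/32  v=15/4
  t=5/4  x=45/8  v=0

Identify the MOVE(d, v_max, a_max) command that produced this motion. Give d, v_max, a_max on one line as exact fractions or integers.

final state: t=5/4, x=45/8, v=0 → d = 45/8
a_max = (15/4−0)/(1/4−0) = 15
max v = 15/2 over t∈[1/2,3/4] → v_max = 15/2
check: 15/2·(1/2+1/4) = 45/8 ✓

d=45/8 v_max=15/2 a_max=15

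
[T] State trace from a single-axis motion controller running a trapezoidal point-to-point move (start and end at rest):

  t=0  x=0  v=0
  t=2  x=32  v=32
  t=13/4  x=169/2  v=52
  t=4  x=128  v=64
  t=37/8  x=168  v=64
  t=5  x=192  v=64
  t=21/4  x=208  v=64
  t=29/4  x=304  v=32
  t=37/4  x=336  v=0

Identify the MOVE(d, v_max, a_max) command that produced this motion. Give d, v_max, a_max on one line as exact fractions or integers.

final state: t=37/4, x=336, v=0 → d = 336
a_max = (32−0)/(2−0) = 16
max v = 64 over t∈[4,21/4] → v_max = 64
check: 64·(4+5/4) = 336 ✓

d=336 v_max=64 a_max=16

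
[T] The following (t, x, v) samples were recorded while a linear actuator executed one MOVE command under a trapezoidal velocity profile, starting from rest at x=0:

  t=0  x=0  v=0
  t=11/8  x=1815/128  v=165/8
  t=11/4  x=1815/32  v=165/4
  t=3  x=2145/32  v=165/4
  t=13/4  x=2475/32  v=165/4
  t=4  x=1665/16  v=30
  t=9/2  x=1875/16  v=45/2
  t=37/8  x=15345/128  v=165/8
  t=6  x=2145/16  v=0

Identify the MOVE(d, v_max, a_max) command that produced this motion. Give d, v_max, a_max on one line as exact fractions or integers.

final state: t=6, x=2145/16, v=0 → d = 2145/16
a_max = (165/8−0)/(11/8−0) = 15
max v = 165/4 over t∈[11/4,13/4] → v_max = 165/4
check: 165/4·(11/4+1/2) = 2145/16 ✓

d=2145/16 v_max=165/4 a_max=15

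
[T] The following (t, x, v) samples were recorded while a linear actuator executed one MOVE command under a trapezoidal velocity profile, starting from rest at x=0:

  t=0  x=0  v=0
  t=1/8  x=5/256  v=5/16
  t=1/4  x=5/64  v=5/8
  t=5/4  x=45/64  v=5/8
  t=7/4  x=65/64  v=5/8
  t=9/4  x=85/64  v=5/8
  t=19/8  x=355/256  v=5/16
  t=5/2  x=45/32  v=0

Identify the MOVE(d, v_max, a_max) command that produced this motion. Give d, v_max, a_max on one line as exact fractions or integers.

final state: t=5/2, x=45/32, v=0 → d = 45/32
a_max = (5/16−0)/(1/8−0) = 5/2
max v = 5/8 over t∈[1/4,9/4] → v_max = 5/8
check: 5/8·(1/4+2) = 45/32 ✓

d=45/32 v_max=5/8 a_max=5/2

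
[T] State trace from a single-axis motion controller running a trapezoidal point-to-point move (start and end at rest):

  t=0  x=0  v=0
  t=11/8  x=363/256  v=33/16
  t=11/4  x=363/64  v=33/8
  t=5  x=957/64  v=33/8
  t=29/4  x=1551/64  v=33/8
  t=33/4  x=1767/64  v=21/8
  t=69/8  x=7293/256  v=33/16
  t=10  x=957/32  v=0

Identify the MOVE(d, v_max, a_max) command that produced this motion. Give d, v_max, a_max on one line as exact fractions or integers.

d=957/32 v_max=33/8 a_max=3/2

final state: t=10, x=957/32, v=0 → d = 957/32
a_max = (33/16−0)/(11/8−0) = 3/2
max v = 33/8 over t∈[11/4,29/4] → v_max = 33/8
check: 33/8·(11/4+9/2) = 957/32 ✓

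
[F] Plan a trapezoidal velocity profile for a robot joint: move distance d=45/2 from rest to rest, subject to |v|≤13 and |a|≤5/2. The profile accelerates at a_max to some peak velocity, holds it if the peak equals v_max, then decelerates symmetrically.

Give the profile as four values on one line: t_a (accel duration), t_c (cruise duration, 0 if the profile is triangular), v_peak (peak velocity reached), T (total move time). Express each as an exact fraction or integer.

t_a=3 t_c=0 v_peak=15/2 T=6

(v_max)²/a_max = 13²/(5/2) = 338/5
45/2 < 338/5 → triangular
v_peak = √(45/2·5/2) = √(225/4) = 15/2
t_a = (15/2)/(5/2) = 3; t_c = 0
T = 2·3 = 6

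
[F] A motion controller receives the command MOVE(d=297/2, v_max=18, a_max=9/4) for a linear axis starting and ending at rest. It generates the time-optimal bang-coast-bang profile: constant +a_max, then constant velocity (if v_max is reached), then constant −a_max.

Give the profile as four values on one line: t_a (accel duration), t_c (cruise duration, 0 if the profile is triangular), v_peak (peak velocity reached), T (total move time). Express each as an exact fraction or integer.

t_a=8 t_c=1/4 v_peak=18 T=65/4

v_max²/a_max = 18²/(9/4) = 144
297/2 ≥ 144 so v_max reached
t_a = 18/(9/4) = 8; v_peak = 18
d_cruise = 297/2 − 144 = 9/2; t_c = (9/2)/18 = 1/4
T = 2·8 + 1/4 = 65/4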